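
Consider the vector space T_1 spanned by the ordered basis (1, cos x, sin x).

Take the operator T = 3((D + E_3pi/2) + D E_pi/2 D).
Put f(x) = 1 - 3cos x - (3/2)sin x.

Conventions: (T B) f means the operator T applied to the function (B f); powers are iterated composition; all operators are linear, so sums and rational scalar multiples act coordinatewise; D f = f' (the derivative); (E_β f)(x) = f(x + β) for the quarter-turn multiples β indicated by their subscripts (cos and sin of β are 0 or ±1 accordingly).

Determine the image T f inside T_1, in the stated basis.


D f = -(3/2)cos x + 3sin x
E_3pi/2 f = 1 + (3/2)cos x - 3sin x
(D + E_3pi/2) f = 1
D f = -(3/2)cos x + 3sin x
E_pi/2 D f = 3cos x + (3/2)sin x
D E_pi/2 D f = (3/2)cos x - 3sin x
((D + E_3pi/2) + D E_pi/2 D) f = 1 + (3/2)cos x - 3sin x
(3((D + E_3pi/2) + D E_pi/2 D)) f = 3 + (9/2)cos x - 9sin x

the image equals g(x) = 3 + (9/2)cos x - 9sin x


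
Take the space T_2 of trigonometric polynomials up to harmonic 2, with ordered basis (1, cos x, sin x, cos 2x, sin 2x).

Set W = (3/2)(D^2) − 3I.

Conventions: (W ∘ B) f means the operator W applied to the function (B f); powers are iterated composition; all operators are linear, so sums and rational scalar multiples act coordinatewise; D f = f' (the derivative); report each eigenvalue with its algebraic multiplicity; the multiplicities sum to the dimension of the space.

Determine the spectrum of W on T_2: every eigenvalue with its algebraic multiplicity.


image of 1: -3
image of cos x: -(9/2)cos x
image of sin x: -(9/2)sin x
image of cos 2x: -9cos 2x
image of sin 2x: -9sin 2x
the matrix is diagonal; its diagonal is (-3, -9/2, -9/2, -9, -9)
for a triangular matrix the eigenvalues are the diagonal entries, with algebraic multiplicity their repetition count

λ = -9 (multiplicity 2), λ = -9/2 (multiplicity 2), λ = -3 (multiplicity 1)


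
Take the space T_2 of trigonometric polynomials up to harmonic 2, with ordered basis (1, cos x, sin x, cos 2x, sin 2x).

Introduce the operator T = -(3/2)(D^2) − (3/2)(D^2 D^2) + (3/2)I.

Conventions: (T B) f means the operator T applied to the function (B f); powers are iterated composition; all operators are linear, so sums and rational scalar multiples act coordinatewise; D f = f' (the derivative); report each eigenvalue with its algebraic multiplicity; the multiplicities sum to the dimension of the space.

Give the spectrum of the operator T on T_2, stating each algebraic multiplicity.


λ = -33/2 (multiplicity 2), λ = 3/2 (multiplicity 3)

image of 1: 3/2
image of cos x: (3/2)cos x
image of sin x: (3/2)sin x
image of cos 2x: -(33/2)cos 2x
image of sin 2x: -(33/2)sin 2x
the matrix is diagonal; its diagonal is (3/2, 3/2, 3/2, -33/2, -33/2)
for a triangular matrix the eigenvalues are the diagonal entries, with algebraic multiplicity their repetition count


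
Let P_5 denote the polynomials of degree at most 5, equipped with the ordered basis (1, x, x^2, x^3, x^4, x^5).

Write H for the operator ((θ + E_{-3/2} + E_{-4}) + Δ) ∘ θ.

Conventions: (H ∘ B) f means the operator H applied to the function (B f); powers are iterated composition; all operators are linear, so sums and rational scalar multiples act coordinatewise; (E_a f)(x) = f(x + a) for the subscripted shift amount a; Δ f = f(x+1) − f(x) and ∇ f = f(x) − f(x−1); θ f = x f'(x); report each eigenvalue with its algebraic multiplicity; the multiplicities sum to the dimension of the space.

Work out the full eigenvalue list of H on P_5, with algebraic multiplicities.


image of 1: 0
image of x: 3x - 9/2
image of x^2: 8x^2 - 18x + 77/2
image of x^3: 15x^3 - (81/2)x^2 + (693/4)x - 1593/8
image of x^4: 24x^4 - 72x^3 + 462x^2 - 1062x + 4193/4
image of x^5: 35x^5 - (225/2)x^4 + (1925/2)x^3 - (13275/4)x^2 + (104825/16)x - 164895/32
the matrix is upper triangular; its diagonal is (0, 3, 8, 15, 24, 35)
for a triangular matrix the eigenvalues are the diagonal entries, with algebraic multiplicity their repetition count

λ = 0 (multiplicity 1), λ = 3 (multiplicity 1), λ = 8 (multiplicity 1), λ = 15 (multiplicity 1), λ = 24 (multiplicity 1), λ = 35 (multiplicity 1)


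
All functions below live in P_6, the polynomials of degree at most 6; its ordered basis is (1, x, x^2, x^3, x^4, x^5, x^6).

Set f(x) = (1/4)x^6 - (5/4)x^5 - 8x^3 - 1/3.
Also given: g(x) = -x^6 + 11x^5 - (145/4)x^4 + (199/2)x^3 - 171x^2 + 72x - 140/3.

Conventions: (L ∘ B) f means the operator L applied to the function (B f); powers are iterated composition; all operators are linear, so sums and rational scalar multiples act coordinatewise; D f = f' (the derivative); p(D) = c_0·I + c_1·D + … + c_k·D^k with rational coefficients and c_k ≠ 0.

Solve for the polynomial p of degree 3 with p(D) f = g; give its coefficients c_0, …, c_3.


D^0 f = (1/4)x^6 - (5/4)x^5 - 8x^3 - 1/3
D^1 f = (3/2)x^5 - (25/4)x^4 - 24x^2
D^2 f = (15/2)x^4 - 25x^3 - 48x
D^3 f = 30x^3 - 75x^2 - 48
matching coefficients of g against c_0 f + c_1 Df + … from the top degree down determines the c_i
solution: c_0 = -4, c_1 = 4, c_2 = -3/2, c_3 = 1

c_0 = -4, c_1 = 4, c_2 = -3/2, c_3 = 1


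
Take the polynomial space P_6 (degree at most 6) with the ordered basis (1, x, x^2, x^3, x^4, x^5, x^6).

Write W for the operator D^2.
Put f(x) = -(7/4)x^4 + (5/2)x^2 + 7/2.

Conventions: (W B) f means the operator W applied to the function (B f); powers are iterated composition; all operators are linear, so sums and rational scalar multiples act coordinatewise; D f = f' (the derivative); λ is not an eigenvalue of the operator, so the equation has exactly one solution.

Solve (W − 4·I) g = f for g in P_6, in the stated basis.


the result is g(x) = (7/16)x^4 + (11/16)x^2 - 17/32

write g with unknown coordinates in the stated basis and equate coefficients in (W − 4·I) g = f
solving from the highest basis element down gives g = (7/16)x^4 + (11/16)x^2 - 17/32
check: W g = (21/4)x^2 + 11/8
so W g − 4·g = -(7/4)x^4 + (5/2)x^2 + 7/2 = f ✓


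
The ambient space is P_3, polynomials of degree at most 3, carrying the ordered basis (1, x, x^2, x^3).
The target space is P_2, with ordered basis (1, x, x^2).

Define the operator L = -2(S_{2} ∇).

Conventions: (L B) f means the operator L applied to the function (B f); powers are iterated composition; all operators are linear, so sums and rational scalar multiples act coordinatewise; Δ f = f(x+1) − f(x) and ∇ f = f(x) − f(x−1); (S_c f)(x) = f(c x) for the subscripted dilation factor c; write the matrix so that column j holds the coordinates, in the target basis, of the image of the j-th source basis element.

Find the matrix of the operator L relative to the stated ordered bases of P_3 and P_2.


the matrix is [[0, -2, 2, -2]; [0, 0, -8, 12]; [0, 0, 0, -24]] (rows listed top to bottom)

image of 1: 0
image of x: -2
image of x^2: -8x + 2
image of x^3: -24x^2 + 12x - 2
each image's coordinates form column j of the matrix


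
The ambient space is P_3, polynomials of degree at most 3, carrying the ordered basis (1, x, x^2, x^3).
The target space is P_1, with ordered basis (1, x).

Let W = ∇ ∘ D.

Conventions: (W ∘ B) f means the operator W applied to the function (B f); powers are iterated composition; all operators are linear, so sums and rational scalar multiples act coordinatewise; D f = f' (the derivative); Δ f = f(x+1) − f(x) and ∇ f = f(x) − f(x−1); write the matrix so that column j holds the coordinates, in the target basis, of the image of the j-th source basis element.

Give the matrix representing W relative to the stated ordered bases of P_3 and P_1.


image of 1: 0
image of x: 0
image of x^2: 2
image of x^3: 6x - 3
each image's coordinates form column j of the matrix

the matrix is [[0, 0, 2, -3]; [0, 0, 0, 6]] (rows listed top to bottom)


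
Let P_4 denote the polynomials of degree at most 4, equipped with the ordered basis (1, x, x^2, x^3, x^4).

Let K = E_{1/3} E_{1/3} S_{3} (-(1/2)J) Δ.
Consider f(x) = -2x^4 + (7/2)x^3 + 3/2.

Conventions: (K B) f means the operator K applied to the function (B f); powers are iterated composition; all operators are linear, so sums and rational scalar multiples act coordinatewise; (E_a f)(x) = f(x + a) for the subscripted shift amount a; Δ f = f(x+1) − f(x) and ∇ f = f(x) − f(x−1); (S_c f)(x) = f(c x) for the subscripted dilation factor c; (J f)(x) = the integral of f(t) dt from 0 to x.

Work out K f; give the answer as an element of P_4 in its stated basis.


Δ f = -8x^3 - (3/2)x^2 + (5/2)x + 3/2
J Δ f = -2x^4 - (1/2)x^3 + (5/4)x^2 + (3/2)x
(-(1/2)J) Δ f = x^4 + (1/4)x^3 - (5/8)x^2 - (3/4)x
S_{3} (-(1/2)J) Δ f = 81x^4 + (27/4)x^3 - (45/8)x^2 - (9/4)x
E_{1/3} S_{3} (-(1/2)J) Δ f = 81x^4 + (459/4)x^3 + (441/8)x^2 + (33/4)x - 1/8
E_{1/3} E_{1/3} S_{3} (-(1/2)J) Δ f = 81x^4 + (891/4)x^3 + (1791/8)x^2 + (381/4)x + 14

the image equals g(x) = 81x^4 + (891/4)x^3 + (1791/8)x^2 + (381/4)x + 14


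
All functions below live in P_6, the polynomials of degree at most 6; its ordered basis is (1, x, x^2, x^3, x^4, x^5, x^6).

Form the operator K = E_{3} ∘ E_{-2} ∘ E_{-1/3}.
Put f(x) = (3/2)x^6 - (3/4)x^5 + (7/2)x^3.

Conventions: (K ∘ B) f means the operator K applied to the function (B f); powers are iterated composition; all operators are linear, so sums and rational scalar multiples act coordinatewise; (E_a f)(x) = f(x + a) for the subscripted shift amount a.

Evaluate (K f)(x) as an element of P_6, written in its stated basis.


E_{-1/3} f = (3/2)x^6 - (15/4)x^5 + (15/4)x^4 + (14/9)x^3 - (53/18)x^2 + (13/12)x - 121/972
E_{-2} E_{-1/3} f = (3/2)x^6 - (87/4)x^5 + (525/4)x^4 - (3766/9)x^3 + (13279/18)x^2 - (24353/36)x + 242501/972
E_{3} E_{-2} E_{-1/3} f = (3/2)x^6 + (21/4)x^5 + (15/2)x^4 + (163/18)x^3 + (83/9)x^2 + (46/9)x + 260/243

the image equals g(x) = (3/2)x^6 + (21/4)x^5 + (15/2)x^4 + (163/18)x^3 + (83/9)x^2 + (46/9)x + 260/243


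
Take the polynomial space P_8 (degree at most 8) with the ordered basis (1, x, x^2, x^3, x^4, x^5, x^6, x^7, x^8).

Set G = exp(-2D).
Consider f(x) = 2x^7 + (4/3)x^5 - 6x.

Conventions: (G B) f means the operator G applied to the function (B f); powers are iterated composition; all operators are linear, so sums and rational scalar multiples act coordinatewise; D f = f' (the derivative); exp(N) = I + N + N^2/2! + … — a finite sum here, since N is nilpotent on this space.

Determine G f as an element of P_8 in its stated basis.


order-1 term: -28x^6 - (40/3)x^4 + 12
order-2 term: 168x^5 + (160/3)x^3
order-3 term: -560x^4 - (320/3)x^2
order-4 term: 1120x^3 + (320/3)x
order-5 term: -1344x^2 - 128/3
order-6 term: 896x
order-7 term: -256
the series for exp(-2D) f terminates at order 7
exp(-2D) f = 2x^7 - 28x^6 + (508/3)x^5 - (1720/3)x^4 + (3520/3)x^3 - (4352/3)x^2 + (2990/3)x - 860/3

g(x) = 2x^7 - 28x^6 + (508/3)x^5 - (1720/3)x^4 + (3520/3)x^3 - (4352/3)x^2 + (2990/3)x - 860/3


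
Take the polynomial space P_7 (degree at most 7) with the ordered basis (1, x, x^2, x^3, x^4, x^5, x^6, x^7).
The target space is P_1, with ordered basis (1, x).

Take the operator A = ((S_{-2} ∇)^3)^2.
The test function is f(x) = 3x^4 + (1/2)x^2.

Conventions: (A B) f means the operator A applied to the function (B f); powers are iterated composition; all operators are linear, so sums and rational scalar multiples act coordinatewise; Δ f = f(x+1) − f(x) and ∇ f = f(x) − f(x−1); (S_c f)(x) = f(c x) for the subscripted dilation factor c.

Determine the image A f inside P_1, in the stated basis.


the result is g(x) = 0

∇ f = 12x^3 - 18x^2 + 13x - 7/2
S_{-2} ∇ f = -96x^3 - 72x^2 - 26x - 7/2
∇ (S_{-2} ∇) f = -288x^2 + 144x - 50
S_{-2} ∇ (S_{-2} ∇) f = -1152x^2 - 288x - 50
∇ (S_{-2} ∇) (S_{-2} ∇) f = -2304x + 864
S_{-2} ∇ (S_{-2} ∇) (S_{-2} ∇) f = 4608x + 864
∇ (S_{-2} ∇)^3 f = 4608
S_{-2} ∇ (S_{-2} ∇)^3 f = 4608
∇ (S_{-2} ∇) (S_{-2} ∇)^3 f = 0
S_{-2} ∇ (S_{-2} ∇) (S_{-2} ∇)^3 f = 0
∇ (S_{-2} ∇) (S_{-2} ∇) (S_{-2} ∇)^3 f = 0
S_{-2} ∇ (S_{-2} ∇) (S_{-2} ∇) (S_{-2} ∇)^3 f = 0


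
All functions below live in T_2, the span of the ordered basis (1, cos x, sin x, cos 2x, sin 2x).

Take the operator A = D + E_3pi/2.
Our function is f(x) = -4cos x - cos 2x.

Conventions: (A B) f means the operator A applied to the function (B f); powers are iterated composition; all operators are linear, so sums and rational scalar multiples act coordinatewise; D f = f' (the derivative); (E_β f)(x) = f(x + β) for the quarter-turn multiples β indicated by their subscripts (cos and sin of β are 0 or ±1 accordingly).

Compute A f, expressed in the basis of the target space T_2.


D f = 4sin x + 2sin 2x
E_3pi/2 f = -4sin x + cos 2x
(D + E_3pi/2) f = cos 2x + 2sin 2x

g(x) = cos 2x + 2sin 2x


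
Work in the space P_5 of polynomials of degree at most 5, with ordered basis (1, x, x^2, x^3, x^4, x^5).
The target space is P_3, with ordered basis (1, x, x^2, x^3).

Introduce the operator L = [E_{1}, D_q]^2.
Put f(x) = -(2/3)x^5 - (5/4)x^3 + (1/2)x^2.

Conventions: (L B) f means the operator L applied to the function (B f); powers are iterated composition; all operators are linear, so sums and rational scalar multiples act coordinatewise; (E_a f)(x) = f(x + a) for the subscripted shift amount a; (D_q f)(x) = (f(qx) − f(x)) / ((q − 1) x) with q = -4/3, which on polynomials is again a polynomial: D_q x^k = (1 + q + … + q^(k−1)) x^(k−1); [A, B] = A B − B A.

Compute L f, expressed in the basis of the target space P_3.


D_q f = -(362/243)x^4 - (65/36)x^2 - (1/6)x
E_{1} D_q f = -(362/243)x^4 - (1448/243)x^3 - (3481/324)x^2 - (2366/243)x - 3365/972
E_{1} f = -(2/3)x^5 - (10/3)x^4 - (95/12)x^3 - (119/12)x^2 - (73/12)x - 17/12
D_q E_{1} f = -(362/243)x^4 + (250/81)x^3 - (1235/108)x^2 + (119/36)x - 73/12
[E_{1}, D_q] f = -(2198/243)x^3 + (56/81)x^2 - (12677/972)x + 637/243
D_q [E_{1}, D_q] f = -(28574/2187)x^2 - (56/243)x - 12677/972
E_{1} D_q [E_{1}, D_q] f = -(28574/2187)x^2 - (57652/2187)x - 230405/8748
E_{1} [E_{1}, D_q] f = -(2198/243)x^3 - (238/9)x^2 - (37709/972)x - 6083/324
D_q E_{1} [E_{1}, D_q] f = -(28574/2187)x^2 + (238/27)x - 37709/972
[E_{1}, D_q] [E_{1}, D_q] f = -(76930/2187)x + 27244/2187

g(x) = -(76930/2187)x + 27244/2187


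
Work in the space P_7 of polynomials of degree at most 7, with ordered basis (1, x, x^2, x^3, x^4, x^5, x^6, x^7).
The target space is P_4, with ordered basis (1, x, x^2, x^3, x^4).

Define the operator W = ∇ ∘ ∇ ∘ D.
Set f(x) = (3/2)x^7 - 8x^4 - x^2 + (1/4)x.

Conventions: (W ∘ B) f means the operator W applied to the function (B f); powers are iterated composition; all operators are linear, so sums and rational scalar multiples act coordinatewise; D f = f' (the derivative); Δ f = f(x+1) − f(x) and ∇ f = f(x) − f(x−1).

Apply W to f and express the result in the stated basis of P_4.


D f = (21/2)x^6 - 32x^3 - 2x + 1/4
∇ D f = 63x^5 - (315/2)x^4 + 210x^3 - (507/2)x^2 + 159x - 89/2
∇ ∇ D f = 315x^4 - 1260x^3 + 2205x^2 - 2082x + 843

g(x) = 315x^4 - 1260x^3 + 2205x^2 - 2082x + 843


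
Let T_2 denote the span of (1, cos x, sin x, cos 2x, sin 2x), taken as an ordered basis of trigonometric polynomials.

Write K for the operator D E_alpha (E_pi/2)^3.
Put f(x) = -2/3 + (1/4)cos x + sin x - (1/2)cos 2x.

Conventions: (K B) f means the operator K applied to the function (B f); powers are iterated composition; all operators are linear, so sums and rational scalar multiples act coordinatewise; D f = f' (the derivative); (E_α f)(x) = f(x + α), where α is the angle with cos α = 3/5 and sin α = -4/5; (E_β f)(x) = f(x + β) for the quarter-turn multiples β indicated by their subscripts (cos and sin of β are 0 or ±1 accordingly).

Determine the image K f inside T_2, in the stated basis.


E_pi/2 f = -2/3 + cos x - (1/4)sin x + (1/2)cos 2x
E_pi/2 E_pi/2 f = -2/3 - (1/4)cos x - sin x - (1/2)cos 2x
E_pi/2 E_pi/2 E_pi/2 f = -2/3 - cos x + (1/4)sin x + (1/2)cos 2x
E_alpha (E_pi/2)^3 f = -2/3 - (4/5)cos x - (13/20)sin x - (7/50)cos 2x + (12/25)sin 2x
D (E_alpha (E_pi/2)^3) f = -(13/20)cos x + (4/5)sin x + (24/25)cos 2x + (7/25)sin 2x

the result is g(x) = -(13/20)cos x + (4/5)sin x + (24/25)cos 2x + (7/25)sin 2x


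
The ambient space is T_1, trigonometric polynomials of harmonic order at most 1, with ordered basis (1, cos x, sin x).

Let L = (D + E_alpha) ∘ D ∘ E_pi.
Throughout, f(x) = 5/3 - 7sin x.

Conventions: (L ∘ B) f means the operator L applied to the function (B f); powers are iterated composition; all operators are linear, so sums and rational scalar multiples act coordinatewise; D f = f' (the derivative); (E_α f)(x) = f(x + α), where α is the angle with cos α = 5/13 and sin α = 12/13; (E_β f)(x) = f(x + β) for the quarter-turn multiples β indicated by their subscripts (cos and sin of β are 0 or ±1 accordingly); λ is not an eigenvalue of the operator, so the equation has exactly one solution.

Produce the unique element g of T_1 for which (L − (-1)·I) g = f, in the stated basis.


the result is g(x) = 5/3 - (35/113)cos x - (266/113)sin x

write g with unknown coordinates in the stated basis and equate coefficients in (L − (-1)·I) g = f
solving from the highest basis element down gives g = 5/3 - (35/113)cos x - (266/113)sin x
check: L g = (35/113)cos x - (525/113)sin x
so L g − (-1)·g = 5/3 - 7sin x = f ✓


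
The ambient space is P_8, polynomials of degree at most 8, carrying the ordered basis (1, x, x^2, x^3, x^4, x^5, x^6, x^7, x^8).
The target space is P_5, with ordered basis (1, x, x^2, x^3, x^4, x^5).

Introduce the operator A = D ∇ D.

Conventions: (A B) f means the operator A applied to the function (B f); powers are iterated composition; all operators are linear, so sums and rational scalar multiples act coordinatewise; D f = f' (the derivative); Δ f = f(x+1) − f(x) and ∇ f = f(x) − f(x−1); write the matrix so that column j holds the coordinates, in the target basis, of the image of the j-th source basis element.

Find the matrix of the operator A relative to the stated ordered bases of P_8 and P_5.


the matrix is [[0, 0, 0, 6, -12, 20, -30, 42, -56]; [0, 0, 0, 0, 24, -60, 120, -210, 336]; [0, 0, 0, 0, 0, 60, -180, 420, -840]; [0, 0, 0, 0, 0, 0, 120, -420, 1120]; [0, 0, 0, 0, 0, 0, 0, 210, -840]; [0, 0, 0, 0, 0, 0, 0, 0, 336]] (rows listed top to bottom)

image of 1: 0
image of x: 0
image of x^2: 0
image of x^3: 6
image of x^4: 24x - 12
image of x^5: 60x^2 - 60x + 20
image of x^6: 120x^3 - 180x^2 + 120x - 30
image of x^7: 210x^4 - 420x^3 + 420x^2 - 210x + 42
image of x^8: 336x^5 - 840x^4 + 1120x^3 - 840x^2 + 336x - 56
each image's coordinates form column j of the matrix


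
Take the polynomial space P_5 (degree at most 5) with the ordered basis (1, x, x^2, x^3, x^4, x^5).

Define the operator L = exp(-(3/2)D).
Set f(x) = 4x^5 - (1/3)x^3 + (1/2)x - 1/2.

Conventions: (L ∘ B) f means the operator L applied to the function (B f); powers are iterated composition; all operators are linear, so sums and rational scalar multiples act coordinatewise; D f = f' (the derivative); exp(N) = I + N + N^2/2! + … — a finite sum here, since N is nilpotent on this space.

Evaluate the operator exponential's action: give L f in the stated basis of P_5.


the image equals g(x) = 4x^5 - 30x^4 + (269/3)x^3 - (267/2)x^2 + (199/2)x - 61/2

order-1 term: -30x^4 + (3/2)x^2 - 3/4
order-2 term: 90x^3 - (9/4)x
order-3 term: -135x^2 + 9/8
order-4 term: (405/4)x
order-5 term: -243/8
the series for exp(-(3/2)D) f terminates at order 5
exp(-(3/2)D) f = 4x^5 - 30x^4 + (269/3)x^3 - (267/2)x^2 + (199/2)x - 61/2


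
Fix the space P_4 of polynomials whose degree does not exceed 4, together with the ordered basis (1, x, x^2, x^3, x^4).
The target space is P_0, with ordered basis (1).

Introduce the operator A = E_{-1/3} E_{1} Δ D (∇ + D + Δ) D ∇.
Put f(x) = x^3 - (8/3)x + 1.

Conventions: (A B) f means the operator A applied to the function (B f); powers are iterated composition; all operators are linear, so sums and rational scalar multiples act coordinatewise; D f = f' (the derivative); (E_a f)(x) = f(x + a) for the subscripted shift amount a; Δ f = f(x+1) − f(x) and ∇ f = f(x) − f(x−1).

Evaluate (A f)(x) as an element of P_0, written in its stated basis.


∇ f = 3x^2 - 3x - 5/3
D ∇ f = 6x - 3
∇ (D ∇) f = 6
D (D ∇) f = 6
Δ (D ∇) f = 6
(∇ + D + Δ) (D ∇) f = 18
D ((∇ + D + Δ) D ∇) f = 0
Δ D ((∇ + D + Δ) D ∇) f = 0
E_{1} Δ D ((∇ + D + Δ) D ∇) f = 0
E_{-1/3} (E_{1} Δ D) ((∇ + D + Δ) D ∇) f = 0

the image equals g(x) = 0


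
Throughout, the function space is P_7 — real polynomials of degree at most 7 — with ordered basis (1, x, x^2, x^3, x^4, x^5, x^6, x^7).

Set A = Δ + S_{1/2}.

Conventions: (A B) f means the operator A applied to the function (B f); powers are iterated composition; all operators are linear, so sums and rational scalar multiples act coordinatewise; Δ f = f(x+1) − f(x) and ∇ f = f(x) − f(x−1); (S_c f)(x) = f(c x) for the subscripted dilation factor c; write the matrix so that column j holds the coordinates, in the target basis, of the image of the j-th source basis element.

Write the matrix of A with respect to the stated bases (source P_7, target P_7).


the matrix is [[1, 1, 1, 1, 1, 1, 1, 1]; [0, 1/2, 2, 3, 4, 5, 6, 7]; [0, 0, 1/4, 3, 6, 10, 15, 21]; [0, 0, 0, 1/8, 4, 10, 20, 35]; [0, 0, 0, 0, 1/16, 5, 15, 35]; [0, 0, 0, 0, 0, 1/32, 6, 21]; [0, 0, 0, 0, 0, 0, 1/64, 7]; [0, 0, 0, 0, 0, 0, 0, 1/128]] (rows listed top to bottom)

image of 1: 1
image of x: (1/2)x + 1
image of x^2: (1/4)x^2 + 2x + 1
image of x^3: (1/8)x^3 + 3x^2 + 3x + 1
image of x^4: (1/16)x^4 + 4x^3 + 6x^2 + 4x + 1
image of x^5: (1/32)x^5 + 5x^4 + 10x^3 + 10x^2 + 5x + 1
image of x^6: (1/64)x^6 + 6x^5 + 15x^4 + 20x^3 + 15x^2 + 6x + 1
image of x^7: (1/128)x^7 + 7x^6 + 21x^5 + 35x^4 + 35x^3 + 21x^2 + 7x + 1
each image's coordinates form column j of the matrix


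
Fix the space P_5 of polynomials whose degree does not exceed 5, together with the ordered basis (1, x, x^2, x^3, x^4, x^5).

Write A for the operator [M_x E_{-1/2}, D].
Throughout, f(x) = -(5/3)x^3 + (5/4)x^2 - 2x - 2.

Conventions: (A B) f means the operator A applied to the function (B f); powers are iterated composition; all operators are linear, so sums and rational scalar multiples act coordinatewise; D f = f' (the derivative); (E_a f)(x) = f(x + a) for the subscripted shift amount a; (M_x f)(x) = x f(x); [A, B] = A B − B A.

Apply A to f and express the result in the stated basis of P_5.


D f = -5x^2 + (5/2)x - 2
E_{-1/2} D f = -5x^2 + (15/2)x - 9/2
M_x E_{-1/2} D f = -5x^3 + (15/2)x^2 - (9/2)x
E_{-1/2} f = -(5/3)x^3 + (15/4)x^2 - (9/2)x - 23/48
M_x E_{-1/2} f = -(5/3)x^4 + (15/4)x^3 - (9/2)x^2 - (23/48)x
D (M_x E_{-1/2}) f = -(20/3)x^3 + (45/4)x^2 - 9x - 23/48
[M_x E_{-1/2}, D] f = (5/3)x^3 - (15/4)x^2 + (9/2)x + 23/48

g(x) = (5/3)x^3 - (15/4)x^2 + (9/2)x + 23/48


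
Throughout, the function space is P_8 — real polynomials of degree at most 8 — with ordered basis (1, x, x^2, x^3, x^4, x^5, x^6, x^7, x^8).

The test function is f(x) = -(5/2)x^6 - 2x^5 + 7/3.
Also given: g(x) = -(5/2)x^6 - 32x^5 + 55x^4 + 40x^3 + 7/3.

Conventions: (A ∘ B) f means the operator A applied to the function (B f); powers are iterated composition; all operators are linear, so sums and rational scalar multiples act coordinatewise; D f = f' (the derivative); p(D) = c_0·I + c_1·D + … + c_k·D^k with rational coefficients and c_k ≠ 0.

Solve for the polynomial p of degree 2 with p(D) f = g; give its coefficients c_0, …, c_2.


c_0 = 1, c_1 = 2, c_2 = -1

D^0 f = -(5/2)x^6 - 2x^5 + 7/3
D^1 f = -15x^5 - 10x^4
D^2 f = -75x^4 - 40x^3
matching coefficients of g against c_0 f + c_1 Df + … from the top degree down determines the c_i
solution: c_0 = 1, c_1 = 2, c_2 = -1


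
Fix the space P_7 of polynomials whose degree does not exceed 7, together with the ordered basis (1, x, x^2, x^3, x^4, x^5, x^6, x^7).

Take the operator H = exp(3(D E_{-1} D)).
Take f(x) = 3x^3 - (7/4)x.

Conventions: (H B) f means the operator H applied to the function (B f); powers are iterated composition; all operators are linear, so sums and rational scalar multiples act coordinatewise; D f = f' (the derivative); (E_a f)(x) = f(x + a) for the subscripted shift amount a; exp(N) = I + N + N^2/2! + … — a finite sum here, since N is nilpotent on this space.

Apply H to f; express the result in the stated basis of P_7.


the result is g(x) = 3x^3 + (209/4)x - 54

order-1 term: 54x - 54
the series for exp(3(D E_{-1} D)) f terminates at order 1
exp(3(D E_{-1} D)) f = 3x^3 + (209/4)x - 54


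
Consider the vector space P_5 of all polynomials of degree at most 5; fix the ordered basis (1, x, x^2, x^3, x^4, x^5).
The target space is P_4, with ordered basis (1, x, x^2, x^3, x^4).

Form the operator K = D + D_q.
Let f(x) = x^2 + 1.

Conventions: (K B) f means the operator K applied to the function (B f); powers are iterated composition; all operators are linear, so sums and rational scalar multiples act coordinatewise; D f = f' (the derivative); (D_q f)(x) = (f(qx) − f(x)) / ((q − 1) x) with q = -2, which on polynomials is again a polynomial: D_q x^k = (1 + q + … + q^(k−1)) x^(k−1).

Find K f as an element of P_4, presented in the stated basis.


g(x) = x

D f = 2x
D_q f = -x
(D + D_q) f = x


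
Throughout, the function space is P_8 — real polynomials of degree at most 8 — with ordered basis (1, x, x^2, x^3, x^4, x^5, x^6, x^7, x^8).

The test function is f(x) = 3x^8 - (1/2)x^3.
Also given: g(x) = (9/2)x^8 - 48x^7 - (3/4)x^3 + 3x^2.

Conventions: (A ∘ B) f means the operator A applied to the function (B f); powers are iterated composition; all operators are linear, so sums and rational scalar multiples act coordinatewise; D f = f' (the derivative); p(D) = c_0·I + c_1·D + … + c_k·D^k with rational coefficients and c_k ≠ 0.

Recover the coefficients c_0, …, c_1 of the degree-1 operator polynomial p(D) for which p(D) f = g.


p(D) = (3/2)·I − 2·D, i.e. c_0 = 3/2, c_1 = -2

D^0 f = 3x^8 - (1/2)x^3
D^1 f = 24x^7 - (3/2)x^2
matching coefficients of g against c_0 f + c_1 Df + … from the top degree down determines the c_i
solution: c_0 = 3/2, c_1 = -2


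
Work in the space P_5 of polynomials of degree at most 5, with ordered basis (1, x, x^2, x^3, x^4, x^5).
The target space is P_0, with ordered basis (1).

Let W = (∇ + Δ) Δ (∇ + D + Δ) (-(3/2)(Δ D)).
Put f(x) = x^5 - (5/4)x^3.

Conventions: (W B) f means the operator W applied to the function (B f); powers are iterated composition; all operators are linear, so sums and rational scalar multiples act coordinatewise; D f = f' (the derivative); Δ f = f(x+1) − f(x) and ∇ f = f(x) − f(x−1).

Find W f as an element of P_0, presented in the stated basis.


the result is g(x) = -1080

D f = 5x^4 - (15/4)x^2
Δ D f = 20x^3 + 30x^2 + (25/2)x + 5/4
(-(3/2)(Δ D)) f = -30x^3 - 45x^2 - (75/4)x - 15/8
∇ (-(3/2)(Δ D)) f = -90x^2 - 15/4
D (-(3/2)(Δ D)) f = -90x^2 - 90x - 75/4
Δ (-(3/2)(Δ D)) f = -90x^2 - 180x - 375/4
(∇ + D + Δ) (-(3/2)(Δ D)) f = -270x^2 - 270x - 465/4
Δ (∇ + D + Δ) (-(3/2)(Δ D)) f = -540x - 540
∇ Δ (∇ + D + Δ) (-(3/2)(Δ D)) f = -540
Δ Δ (∇ + D + Δ) (-(3/2)(Δ D)) f = -540
(∇ + Δ) Δ (∇ + D + Δ) (-(3/2)(Δ D)) f = -1080


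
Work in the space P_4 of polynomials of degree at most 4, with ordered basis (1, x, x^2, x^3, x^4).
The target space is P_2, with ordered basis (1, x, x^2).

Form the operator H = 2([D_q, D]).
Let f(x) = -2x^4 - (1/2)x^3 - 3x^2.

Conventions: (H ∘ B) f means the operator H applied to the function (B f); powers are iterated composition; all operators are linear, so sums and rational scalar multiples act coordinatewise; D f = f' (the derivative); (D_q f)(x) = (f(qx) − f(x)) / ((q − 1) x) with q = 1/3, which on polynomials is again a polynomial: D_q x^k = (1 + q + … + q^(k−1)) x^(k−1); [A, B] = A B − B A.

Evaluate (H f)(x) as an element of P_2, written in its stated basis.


the image equals g(x) = -(16/3)x^2 - (10/9)x - 4

D f = -8x^3 - (3/2)x^2 - 6x
D_q D f = -(104/9)x^2 - 2x - 6
D_q f = -(80/27)x^3 - (13/18)x^2 - 4x
D D_q f = -(80/9)x^2 - (13/9)x - 4
[D_q, D] f = -(8/3)x^2 - (5/9)x - 2
(2([D_q, D])) f = -(16/3)x^2 - (10/9)x - 4


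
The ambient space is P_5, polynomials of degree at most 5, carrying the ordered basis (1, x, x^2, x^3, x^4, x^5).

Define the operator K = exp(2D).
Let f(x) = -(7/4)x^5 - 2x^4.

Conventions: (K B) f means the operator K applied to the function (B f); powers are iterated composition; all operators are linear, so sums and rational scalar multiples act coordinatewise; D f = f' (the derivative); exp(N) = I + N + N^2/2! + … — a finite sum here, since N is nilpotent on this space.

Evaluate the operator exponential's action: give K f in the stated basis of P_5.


the image equals g(x) = -(7/4)x^5 - (39/2)x^4 - 86x^3 - 188x^2 - 204x - 88

order-1 term: -(35/2)x^4 - 16x^3
order-2 term: -70x^3 - 48x^2
order-3 term: -140x^2 - 64x
order-4 term: -140x - 32
order-5 term: -56
the series for exp(2D) f terminates at order 5
exp(2D) f = -(7/4)x^5 - (39/2)x^4 - 86x^3 - 188x^2 - 204x - 88


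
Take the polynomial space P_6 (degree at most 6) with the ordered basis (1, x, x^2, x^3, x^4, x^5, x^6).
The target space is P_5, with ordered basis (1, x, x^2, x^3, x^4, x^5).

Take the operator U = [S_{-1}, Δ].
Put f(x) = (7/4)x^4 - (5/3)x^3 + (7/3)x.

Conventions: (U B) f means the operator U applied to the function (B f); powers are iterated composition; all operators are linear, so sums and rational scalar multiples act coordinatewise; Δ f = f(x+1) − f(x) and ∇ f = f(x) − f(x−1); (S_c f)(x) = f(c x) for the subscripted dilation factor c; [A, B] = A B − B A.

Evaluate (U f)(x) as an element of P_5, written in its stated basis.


Δ f = 7x^3 + (11/2)x^2 + 2x + 29/12
S_{-1} Δ f = -7x^3 + (11/2)x^2 - 2x + 29/12
S_{-1} f = (7/4)x^4 + (5/3)x^3 - (7/3)x
Δ S_{-1} f = 7x^3 + (31/2)x^2 + 12x + 13/12
[S_{-1}, Δ] f = -14x^3 - 10x^2 - 14x + 4/3

g(x) = -14x^3 - 10x^2 - 14x + 4/3


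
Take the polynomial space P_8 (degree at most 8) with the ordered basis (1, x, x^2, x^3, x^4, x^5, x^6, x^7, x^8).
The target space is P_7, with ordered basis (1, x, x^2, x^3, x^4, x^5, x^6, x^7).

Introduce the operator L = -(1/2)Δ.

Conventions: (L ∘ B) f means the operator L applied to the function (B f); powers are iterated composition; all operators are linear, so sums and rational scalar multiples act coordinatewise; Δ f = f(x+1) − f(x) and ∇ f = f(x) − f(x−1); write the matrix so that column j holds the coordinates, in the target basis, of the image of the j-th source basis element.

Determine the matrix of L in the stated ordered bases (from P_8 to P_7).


the matrix is [[0, -1/2, -1/2, -1/2, -1/2, -1/2, -1/2, -1/2, -1/2]; [0, 0, -1, -3/2, -2, -5/2, -3, -7/2, -4]; [0, 0, 0, -3/2, -3, -5, -15/2, -21/2, -14]; [0, 0, 0, 0, -2, -5, -10, -35/2, -28]; [0, 0, 0, 0, 0, -5/2, -15/2, -35/2, -35]; [0, 0, 0, 0, 0, 0, -3, -21/2, -28]; [0, 0, 0, 0, 0, 0, 0, -7/2, -14]; [0, 0, 0, 0, 0, 0, 0, 0, -4]] (rows listed top to bottom)

image of 1: 0
image of x: -1/2
image of x^2: -x - 1/2
image of x^3: -(3/2)x^2 - (3/2)x - 1/2
image of x^4: -2x^3 - 3x^2 - 2x - 1/2
image of x^5: -(5/2)x^4 - 5x^3 - 5x^2 - (5/2)x - 1/2
image of x^6: -3x^5 - (15/2)x^4 - 10x^3 - (15/2)x^2 - 3x - 1/2
image of x^7: -(7/2)x^6 - (21/2)x^5 - (35/2)x^4 - (35/2)x^3 - (21/2)x^2 - (7/2)x - 1/2
image of x^8: -4x^7 - 14x^6 - 28x^5 - 35x^4 - 28x^3 - 14x^2 - 4x - 1/2
each image's coordinates form column j of the matrix


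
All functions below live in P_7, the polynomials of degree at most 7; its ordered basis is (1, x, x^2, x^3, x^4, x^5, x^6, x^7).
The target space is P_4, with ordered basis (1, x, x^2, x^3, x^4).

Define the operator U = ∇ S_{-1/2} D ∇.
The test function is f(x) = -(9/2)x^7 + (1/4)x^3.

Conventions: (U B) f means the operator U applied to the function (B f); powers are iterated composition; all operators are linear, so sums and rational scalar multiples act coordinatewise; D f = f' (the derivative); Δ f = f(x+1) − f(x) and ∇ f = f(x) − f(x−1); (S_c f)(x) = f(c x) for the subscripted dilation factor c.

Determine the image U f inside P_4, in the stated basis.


the result is g(x) = (945/32)x^4 + (945/16)x^3 + (945/8)x^2 + (2835/32)x + 123/4

∇ f = -(63/2)x^6 + (189/2)x^5 - (315/2)x^4 + (315/2)x^3 - (375/4)x^2 + (123/4)x - 17/4
D ∇ f = -189x^5 + (945/2)x^4 - 630x^3 + (945/2)x^2 - (375/2)x + 123/4
S_{-1/2} D ∇ f = (189/32)x^5 + (945/32)x^4 + (315/4)x^3 + (945/8)x^2 + (375/4)x + 123/4
∇ (S_{-1/2} D) ∇ f = (945/32)x^4 + (945/16)x^3 + (945/8)x^2 + (2835/32)x + 123/4


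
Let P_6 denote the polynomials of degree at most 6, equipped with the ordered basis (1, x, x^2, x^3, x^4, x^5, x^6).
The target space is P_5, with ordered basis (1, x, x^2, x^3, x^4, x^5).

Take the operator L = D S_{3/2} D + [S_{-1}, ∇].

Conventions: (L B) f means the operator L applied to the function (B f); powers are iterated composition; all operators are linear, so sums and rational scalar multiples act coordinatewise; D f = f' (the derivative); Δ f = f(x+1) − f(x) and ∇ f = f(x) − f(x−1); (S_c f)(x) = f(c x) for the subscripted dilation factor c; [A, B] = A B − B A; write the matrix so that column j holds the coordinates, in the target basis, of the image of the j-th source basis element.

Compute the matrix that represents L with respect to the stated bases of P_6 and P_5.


the matrix is [[0, 2, 3, 2, 0, 2, 0]; [0, 0, -4, 27/2, -8, 0, -12]; [0, 0, 0, 6, 81/2, 20, 0]; [0, 0, 0, 0, -8, 405/4, -40]; [0, 0, 0, 0, 0, 10, 3645/16]; [0, 0, 0, 0, 0, 0, -12]] (rows listed top to bottom)

image of 1: 0
image of x: 2
image of x^2: -4x + 3
image of x^3: 6x^2 + (27/2)x + 2
image of x^4: -8x^3 + (81/2)x^2 - 8x
image of x^5: 10x^4 + (405/4)x^3 + 20x^2 + 2
image of x^6: -12x^5 + (3645/16)x^4 - 40x^3 - 12x
each image's coordinates form column j of the matrix


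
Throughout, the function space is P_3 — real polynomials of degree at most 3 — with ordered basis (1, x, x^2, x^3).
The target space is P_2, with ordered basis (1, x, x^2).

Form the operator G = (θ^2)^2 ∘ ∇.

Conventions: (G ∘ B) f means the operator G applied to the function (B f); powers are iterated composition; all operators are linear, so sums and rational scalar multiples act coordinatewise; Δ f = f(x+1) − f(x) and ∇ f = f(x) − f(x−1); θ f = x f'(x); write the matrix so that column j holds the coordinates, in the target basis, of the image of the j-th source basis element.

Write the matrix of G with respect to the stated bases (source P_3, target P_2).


the matrix is [[0, 0, 0, 0]; [0, 0, 2, -3]; [0, 0, 0, 48]] (rows listed top to bottom)

image of 1: 0
image of x: 0
image of x^2: 2x
image of x^3: 48x^2 - 3x
each image's coordinates form column j of the matrix


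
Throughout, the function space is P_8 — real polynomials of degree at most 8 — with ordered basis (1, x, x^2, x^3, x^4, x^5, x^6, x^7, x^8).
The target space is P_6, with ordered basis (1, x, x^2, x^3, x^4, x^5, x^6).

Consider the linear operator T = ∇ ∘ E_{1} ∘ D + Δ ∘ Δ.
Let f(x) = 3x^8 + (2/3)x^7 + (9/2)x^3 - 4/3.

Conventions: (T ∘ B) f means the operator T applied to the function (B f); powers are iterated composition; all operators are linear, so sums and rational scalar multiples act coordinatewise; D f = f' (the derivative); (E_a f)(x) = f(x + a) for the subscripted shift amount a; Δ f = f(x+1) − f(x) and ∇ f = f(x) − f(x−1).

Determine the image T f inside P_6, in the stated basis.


D f = 24x^7 + (14/3)x^6 + (27/2)x^2
E_{1} D f = 24x^7 + (518/3)x^6 + 532x^5 + 910x^4 + (2800/3)x^3 + (1175/2)x^2 + 223x + 253/6
∇ E_{1} D f = 168x^6 + 532x^5 + 910x^4 + (2800/3)x^3 + 574x^2 + 223x + 253/6
Δ f = 24x^7 + (266/3)x^6 + 182x^5 + (700/3)x^4 + (574/3)x^3 + (223/2)x^2 + (253/6)x + 49/6
Δ Δ f = 168x^6 + 1036x^5 + 3080x^4 + (16100/3)x^3 + 5628x^2 + (10021/3)x + 873
(∇ ∘ E_{1} ∘ D + Δ ∘ Δ) f = 336x^6 + 1568x^5 + 3990x^4 + 6300x^3 + 6202x^2 + (10690/3)x + 5491/6

the result is g(x) = 336x^6 + 1568x^5 + 3990x^4 + 6300x^3 + 6202x^2 + (10690/3)x + 5491/6


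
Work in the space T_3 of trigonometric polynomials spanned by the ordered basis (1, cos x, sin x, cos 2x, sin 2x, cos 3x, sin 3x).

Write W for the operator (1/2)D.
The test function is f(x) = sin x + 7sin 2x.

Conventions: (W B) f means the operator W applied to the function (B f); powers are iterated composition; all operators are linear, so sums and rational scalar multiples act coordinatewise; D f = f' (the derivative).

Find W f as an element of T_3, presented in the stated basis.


the image equals g(x) = (1/2)cos x + 7cos 2x

D f = cos x + 14cos 2x
((1/2)D) f = (1/2)cos x + 7cos 2x


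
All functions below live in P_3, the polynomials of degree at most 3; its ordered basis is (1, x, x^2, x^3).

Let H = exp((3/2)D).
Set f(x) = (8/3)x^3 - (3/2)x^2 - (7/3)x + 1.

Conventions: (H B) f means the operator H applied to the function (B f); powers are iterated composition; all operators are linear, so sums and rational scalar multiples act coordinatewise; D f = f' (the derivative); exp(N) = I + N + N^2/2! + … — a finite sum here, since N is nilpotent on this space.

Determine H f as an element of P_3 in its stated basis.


order-1 term: 12x^2 - (9/2)x - 7/2
order-2 term: 18x - 27/8
order-3 term: 9
the series for exp((3/2)D) f terminates at order 3
exp((3/2)D) f = (8/3)x^3 + (21/2)x^2 + (67/6)x + 25/8

g(x) = (8/3)x^3 + (21/2)x^2 + (67/6)x + 25/8


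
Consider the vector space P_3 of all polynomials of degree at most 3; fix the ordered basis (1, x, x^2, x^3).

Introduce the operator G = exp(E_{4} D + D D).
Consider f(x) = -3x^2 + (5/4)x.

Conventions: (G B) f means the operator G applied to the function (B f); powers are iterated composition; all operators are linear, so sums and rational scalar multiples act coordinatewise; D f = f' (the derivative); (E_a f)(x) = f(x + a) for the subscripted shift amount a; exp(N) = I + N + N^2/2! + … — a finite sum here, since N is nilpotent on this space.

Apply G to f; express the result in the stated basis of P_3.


order-1 term: -6x - 115/4
order-2 term: -3
the series for exp(E_{4} D + D D) f terminates at order 2
exp(E_{4} D + D D) f = -3x^2 - (19/4)x - 127/4

g(x) = -3x^2 - (19/4)x - 127/4


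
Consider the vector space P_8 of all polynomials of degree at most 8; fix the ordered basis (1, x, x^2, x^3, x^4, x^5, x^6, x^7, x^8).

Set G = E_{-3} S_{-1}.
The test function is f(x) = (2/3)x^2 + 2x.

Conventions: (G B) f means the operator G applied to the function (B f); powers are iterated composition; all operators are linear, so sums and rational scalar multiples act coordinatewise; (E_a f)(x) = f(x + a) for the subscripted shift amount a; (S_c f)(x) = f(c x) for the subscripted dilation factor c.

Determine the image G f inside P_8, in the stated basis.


the image equals g(x) = (2/3)x^2 - 6x + 12

S_{-1} f = (2/3)x^2 - 2x
E_{-3} S_{-1} f = (2/3)x^2 - 6x + 12


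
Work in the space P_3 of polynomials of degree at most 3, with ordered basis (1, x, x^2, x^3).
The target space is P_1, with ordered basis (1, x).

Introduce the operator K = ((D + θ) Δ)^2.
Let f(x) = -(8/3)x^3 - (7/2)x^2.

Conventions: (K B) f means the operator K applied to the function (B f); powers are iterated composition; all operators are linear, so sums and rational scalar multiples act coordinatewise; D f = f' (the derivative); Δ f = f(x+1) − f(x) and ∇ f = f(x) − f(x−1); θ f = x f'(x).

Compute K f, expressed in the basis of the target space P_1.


g(x) = -32x - 32

Δ f = -8x^2 - 15x - 37/6
D Δ f = -16x - 15
θ Δ f = -16x^2 - 15x
(D + θ) Δ f = -16x^2 - 31x - 15
Δ ((D + θ) Δ) f = -32x - 47
D Δ ((D + θ) Δ) f = -32
θ Δ ((D + θ) Δ) f = -32x
(D + θ) Δ ((D + θ) Δ) f = -32x - 32


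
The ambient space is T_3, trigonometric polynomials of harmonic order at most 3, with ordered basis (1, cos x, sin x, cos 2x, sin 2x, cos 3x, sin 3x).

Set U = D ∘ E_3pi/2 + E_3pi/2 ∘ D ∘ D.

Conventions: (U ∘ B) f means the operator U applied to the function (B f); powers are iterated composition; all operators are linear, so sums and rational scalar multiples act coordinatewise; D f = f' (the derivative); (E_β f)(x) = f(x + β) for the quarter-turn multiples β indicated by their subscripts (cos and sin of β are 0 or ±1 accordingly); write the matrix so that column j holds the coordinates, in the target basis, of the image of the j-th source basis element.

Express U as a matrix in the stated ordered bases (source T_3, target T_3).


the matrix is [[0, 0, 0, 0, 0, 0, 0]; [0, 1, 1, 0, 0, 0, 0]; [0, -1, 1, 0, 0, 0, 0]; [0, 0, 0, 4, -2, 0, 0]; [0, 0, 0, 2, 4, 0, 0]; [0, 0, 0, 0, 0, -3, -9]; [0, 0, 0, 0, 0, 9, -3]] (rows listed top to bottom)

image of 1: 0
image of cos x: cos x - sin x
image of sin x: cos x + sin x
image of cos 2x: 4cos 2x + 2sin 2x
image of sin 2x: -2cos 2x + 4sin 2x
image of cos 3x: -3cos 3x + 9sin 3x
image of sin 3x: -9cos 3x - 3sin 3x
each image's coordinates form column j of the matrix
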